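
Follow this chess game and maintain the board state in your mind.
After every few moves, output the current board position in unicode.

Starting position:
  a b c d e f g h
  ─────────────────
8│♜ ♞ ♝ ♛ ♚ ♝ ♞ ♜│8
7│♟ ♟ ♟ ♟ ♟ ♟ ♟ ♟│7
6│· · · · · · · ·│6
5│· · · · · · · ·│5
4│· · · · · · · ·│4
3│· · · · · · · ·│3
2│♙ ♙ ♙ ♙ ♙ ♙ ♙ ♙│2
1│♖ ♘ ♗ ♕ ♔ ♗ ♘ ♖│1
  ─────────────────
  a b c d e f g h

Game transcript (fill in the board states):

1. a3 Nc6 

  a b c d e f g h
  ─────────────────
8│♜ · ♝ ♛ ♚ ♝ ♞ ♜│8
7│♟ ♟ ♟ ♟ ♟ ♟ ♟ ♟│7
6│· · ♞ · · · · ·│6
5│· · · · · · · ·│5
4│· · · · · · · ·│4
3│♙ · · · · · · ·│3
2│· ♙ ♙ ♙ ♙ ♙ ♙ ♙│2
1│♖ ♘ ♗ ♕ ♔ ♗ ♘ ♖│1
  ─────────────────
  a b c d e f g h

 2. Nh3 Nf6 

  a b c d e f g h
  ─────────────────
8│♜ · ♝ ♛ ♚ ♝ · ♜│8
7│♟ ♟ ♟ ♟ ♟ ♟ ♟ ♟│7
6│· · ♞ · · ♞ · ·│6
5│· · · · · · · ·│5
4│· · · · · · · ·│4
3│♙ · · · · · · ♘│3
2│· ♙ ♙ ♙ ♙ ♙ ♙ ♙│2
1│♖ ♘ ♗ ♕ ♔ ♗ · ♖│1
  ─────────────────
  a b c d e f g h

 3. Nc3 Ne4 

  a b c d e f g h
  ─────────────────
8│♜ · ♝ ♛ ♚ ♝ · ♜│8
7│♟ ♟ ♟ ♟ ♟ ♟ ♟ ♟│7
6│· · ♞ · · · · ·│6
5│· · · · · · · ·│5
4│· · · · ♞ · · ·│4
3│♙ · ♘ · · · · ♘│3
2│· ♙ ♙ ♙ ♙ ♙ ♙ ♙│2
1│♖ · ♗ ♕ ♔ ♗ · ♖│1
  ─────────────────
  a b c d e f g h

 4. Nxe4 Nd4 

  a b c d e f g h
  ─────────────────
8│♜ · ♝ ♛ ♚ ♝ · ♜│8
7│♟ ♟ ♟ ♟ ♟ ♟ ♟ ♟│7
6│· · · · · · · ·│6
5│· · · · · · · ·│5
4│· · · ♞ ♘ · · ·│4
3│♙ · · · · · · ♘│3
2│· ♙ ♙ ♙ ♙ ♙ ♙ ♙│2
1│♖ · ♗ ♕ ♔ ♗ · ♖│1
  ─────────────────
  a b c d e f g h

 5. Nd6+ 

  a b c d e f g h
  ─────────────────
8│♜ · ♝ ♛ ♚ ♝ · ♜│8
7│♟ ♟ ♟ ♟ ♟ ♟ ♟ ♟│7
6│· · · ♘ · · · ·│6
5│· · · · · · · ·│5
4│· · · ♞ · · · ·│4
3│♙ · · · · · · ♘│3
2│· ♙ ♙ ♙ ♙ ♙ ♙ ♙│2
1│♖ · ♗ ♕ ♔ ♗ · ♖│1
  ─────────────────
  a b c d e f g h


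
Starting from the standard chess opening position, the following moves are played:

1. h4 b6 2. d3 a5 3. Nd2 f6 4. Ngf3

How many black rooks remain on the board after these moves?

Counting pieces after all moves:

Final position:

  a b c d e f g h
  ─────────────────
8│♜ ♞ ♝ ♛ ♚ ♝ ♞ ♜│8
7│· · ♟ ♟ ♟ · ♟ ♟│7
6│· ♟ · · · ♟ · ·│6
5│♟ · · · · · · ·│5
4│· · · · · · · ♙│4
3│· · · ♙ · ♘ · ·│3
2│♙ ♙ ♙ ♘ ♙ ♙ ♙ ·│2
1│♖ · ♗ ♕ ♔ ♗ · ♖│1
  ─────────────────
  a b c d e f g h


2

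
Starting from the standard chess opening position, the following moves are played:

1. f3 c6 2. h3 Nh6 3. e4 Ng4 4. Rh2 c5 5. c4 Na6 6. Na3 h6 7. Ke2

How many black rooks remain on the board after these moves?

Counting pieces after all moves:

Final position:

  a b c d e f g h
  ─────────────────
8│♜ · ♝ ♛ ♚ ♝ · ♜│8
7│♟ ♟ · ♟ ♟ ♟ ♟ ·│7
6│♞ · · · · · · ♟│6
5│· · ♟ · · · · ·│5
4│· · ♙ · ♙ · ♞ ·│4
3│♘ · · · · ♙ · ♙│3
2│♙ ♙ · ♙ ♔ · ♙ ♖│2
1│♖ · ♗ ♕ · ♗ ♘ ·│1
  ─────────────────
  a b c d e f g h


2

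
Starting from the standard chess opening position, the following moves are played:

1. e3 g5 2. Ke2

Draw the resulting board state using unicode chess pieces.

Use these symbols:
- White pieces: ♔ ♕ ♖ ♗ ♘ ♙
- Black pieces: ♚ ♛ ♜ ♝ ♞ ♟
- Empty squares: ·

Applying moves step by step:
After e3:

♜ ♞ ♝ ♛ ♚ ♝ ♞ ♜
♟ ♟ ♟ ♟ ♟ ♟ ♟ ♟
· · · · · · · ·
· · · · · · · ·
· · · · · · · ·
· · · · ♙ · · ·
♙ ♙ ♙ ♙ · ♙ ♙ ♙
♖ ♘ ♗ ♕ ♔ ♗ ♘ ♖


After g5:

♜ ♞ ♝ ♛ ♚ ♝ ♞ ♜
♟ ♟ ♟ ♟ ♟ ♟ · ♟
· · · · · · · ·
· · · · · · ♟ ·
· · · · · · · ·
· · · · ♙ · · ·
♙ ♙ ♙ ♙ · ♙ ♙ ♙
♖ ♘ ♗ ♕ ♔ ♗ ♘ ♖


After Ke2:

♜ ♞ ♝ ♛ ♚ ♝ ♞ ♜
♟ ♟ ♟ ♟ ♟ ♟ · ♟
· · · · · · · ·
· · · · · · ♟ ·
· · · · · · · ·
· · · · ♙ · · ·
♙ ♙ ♙ ♙ ♔ ♙ ♙ ♙
♖ ♘ ♗ ♕ · ♗ ♘ ♖



  a b c d e f g h
  ─────────────────
8│♜ ♞ ♝ ♛ ♚ ♝ ♞ ♜│8
7│♟ ♟ ♟ ♟ ♟ ♟ · ♟│7
6│· · · · · · · ·│6
5│· · · · · · ♟ ·│5
4│· · · · · · · ·│4
3│· · · · ♙ · · ·│3
2│♙ ♙ ♙ ♙ ♔ ♙ ♙ ♙│2
1│♖ ♘ ♗ ♕ · ♗ ♘ ♖│1
  ─────────────────
  a b c d e f g h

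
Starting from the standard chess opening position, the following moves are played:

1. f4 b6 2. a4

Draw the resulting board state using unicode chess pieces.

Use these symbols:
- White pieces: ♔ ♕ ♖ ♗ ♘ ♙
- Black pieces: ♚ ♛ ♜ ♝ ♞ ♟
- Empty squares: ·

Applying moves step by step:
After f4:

♜ ♞ ♝ ♛ ♚ ♝ ♞ ♜
♟ ♟ ♟ ♟ ♟ ♟ ♟ ♟
· · · · · · · ·
· · · · · · · ·
· · · · · ♙ · ·
· · · · · · · ·
♙ ♙ ♙ ♙ ♙ · ♙ ♙
♖ ♘ ♗ ♕ ♔ ♗ ♘ ♖


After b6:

♜ ♞ ♝ ♛ ♚ ♝ ♞ ♜
♟ · ♟ ♟ ♟ ♟ ♟ ♟
· ♟ · · · · · ·
· · · · · · · ·
· · · · · ♙ · ·
· · · · · · · ·
♙ ♙ ♙ ♙ ♙ · ♙ ♙
♖ ♘ ♗ ♕ ♔ ♗ ♘ ♖


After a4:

♜ ♞ ♝ ♛ ♚ ♝ ♞ ♜
♟ · ♟ ♟ ♟ ♟ ♟ ♟
· ♟ · · · · · ·
· · · · · · · ·
♙ · · · · ♙ · ·
· · · · · · · ·
· ♙ ♙ ♙ ♙ · ♙ ♙
♖ ♘ ♗ ♕ ♔ ♗ ♘ ♖



  a b c d e f g h
  ─────────────────
8│♜ ♞ ♝ ♛ ♚ ♝ ♞ ♜│8
7│♟ · ♟ ♟ ♟ ♟ ♟ ♟│7
6│· ♟ · · · · · ·│6
5│· · · · · · · ·│5
4│♙ · · · · ♙ · ·│4
3│· · · · · · · ·│3
2│· ♙ ♙ ♙ ♙ · ♙ ♙│2
1│♖ ♘ ♗ ♕ ♔ ♗ ♘ ♖│1
  ─────────────────
  a b c d e f g h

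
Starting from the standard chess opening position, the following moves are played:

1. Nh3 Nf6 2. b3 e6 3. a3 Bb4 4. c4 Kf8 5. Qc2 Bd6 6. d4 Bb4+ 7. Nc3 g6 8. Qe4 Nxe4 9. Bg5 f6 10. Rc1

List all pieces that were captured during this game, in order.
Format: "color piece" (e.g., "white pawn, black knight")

Tracking captures:
  Nxe4: captured white queen

white queen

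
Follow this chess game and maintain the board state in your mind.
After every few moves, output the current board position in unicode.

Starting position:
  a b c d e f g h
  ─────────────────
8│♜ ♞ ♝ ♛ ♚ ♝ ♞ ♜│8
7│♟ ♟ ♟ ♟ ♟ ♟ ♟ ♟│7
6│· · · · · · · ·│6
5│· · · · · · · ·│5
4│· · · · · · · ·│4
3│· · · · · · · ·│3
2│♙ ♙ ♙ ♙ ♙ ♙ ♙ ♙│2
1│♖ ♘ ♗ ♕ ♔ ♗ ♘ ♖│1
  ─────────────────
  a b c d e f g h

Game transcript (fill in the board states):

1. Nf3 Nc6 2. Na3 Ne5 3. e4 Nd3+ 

  a b c d e f g h
  ─────────────────
8│♜ · ♝ ♛ ♚ ♝ ♞ ♜│8
7│♟ ♟ ♟ ♟ ♟ ♟ ♟ ♟│7
6│· · · · · · · ·│6
5│· · · · · · · ·│5
4│· · · · ♙ · · ·│4
3│♘ · · ♞ · ♘ · ·│3
2│♙ ♙ ♙ ♙ · ♙ ♙ ♙│2
1│♖ · ♗ ♕ ♔ ♗ · ♖│1
  ─────────────────
  a b c d e f g h

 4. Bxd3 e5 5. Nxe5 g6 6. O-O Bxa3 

  a b c d e f g h
  ─────────────────
8│♜ · ♝ ♛ ♚ · ♞ ♜│8
7│♟ ♟ ♟ ♟ · ♟ · ♟│7
6│· · · · · · ♟ ·│6
5│· · · · ♘ · · ·│5
4│· · · · ♙ · · ·│4
3│♝ · · ♗ · · · ·│3
2│♙ ♙ ♙ ♙ · ♙ ♙ ♙│2
1│♖ · ♗ ♕ · ♖ ♔ ·│1
  ─────────────────
  a b c d e f g h

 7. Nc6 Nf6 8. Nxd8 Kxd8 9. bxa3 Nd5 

  a b c d e f g h
  ─────────────────
8│♜ · ♝ ♚ · · · ♜│8
7│♟ ♟ ♟ ♟ · ♟ · ♟│7
6│· · · · · · ♟ ·│6
5│· · · ♞ · · · ·│5
4│· · · · ♙ · · ·│4
3│♙ · · ♗ · · · ·│3
2│♙ · ♙ ♙ · ♙ ♙ ♙│2
1│♖ · ♗ ♕ · ♖ ♔ ·│1
  ─────────────────
  a b c d e f g h

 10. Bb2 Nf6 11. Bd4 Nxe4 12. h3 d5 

  a b c d e f g h
  ─────────────────
8│♜ · ♝ ♚ · · · ♜│8
7│♟ ♟ ♟ · · ♟ · ♟│7
6│· · · · · · ♟ ·│6
5│· · · ♟ · · · ·│5
4│· · · ♗ ♞ · · ·│4
3│♙ · · ♗ · · · ♙│3
2│♙ · ♙ ♙ · ♙ ♙ ·│2
1│♖ · · ♕ · ♖ ♔ ·│1
  ─────────────────
  a b c d e f g h

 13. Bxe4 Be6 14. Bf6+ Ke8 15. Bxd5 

  a b c d e f g h
  ─────────────────
8│♜ · · · ♚ · · ♜│8
7│♟ ♟ ♟ · · ♟ · ♟│7
6│· · · · ♝ ♗ ♟ ·│6
5│· · · ♗ · · · ·│5
4│· · · · · · · ·│4
3│♙ · · · · · · ♙│3
2│♙ · ♙ ♙ · ♙ ♙ ·│2
1│♖ · · ♕ · ♖ ♔ ·│1
  ─────────────────
  a b c d e f g h


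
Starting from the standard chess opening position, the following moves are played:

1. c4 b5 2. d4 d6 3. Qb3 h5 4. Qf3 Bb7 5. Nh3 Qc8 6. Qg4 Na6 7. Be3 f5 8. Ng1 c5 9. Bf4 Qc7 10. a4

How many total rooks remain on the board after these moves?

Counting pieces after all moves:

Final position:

  a b c d e f g h
  ─────────────────
8│♜ · · · ♚ ♝ ♞ ♜│8
7│♟ ♝ ♛ · ♟ · ♟ ·│7
6│♞ · · ♟ · · · ·│6
5│· ♟ ♟ · · ♟ · ♟│5
4│♙ · ♙ ♙ · ♗ ♕ ·│4
3│· · · · · · · ·│3
2│· ♙ · · ♙ ♙ ♙ ♙│2
1│♖ ♘ · · ♔ ♗ ♘ ♖│1
  ─────────────────
  a b c d e f g h


4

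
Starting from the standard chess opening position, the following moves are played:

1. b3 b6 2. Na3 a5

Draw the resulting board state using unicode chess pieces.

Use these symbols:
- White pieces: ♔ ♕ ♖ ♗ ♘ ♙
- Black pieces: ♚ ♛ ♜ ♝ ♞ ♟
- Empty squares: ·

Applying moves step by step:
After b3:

♜ ♞ ♝ ♛ ♚ ♝ ♞ ♜
♟ ♟ ♟ ♟ ♟ ♟ ♟ ♟
· · · · · · · ·
· · · · · · · ·
· · · · · · · ·
· ♙ · · · · · ·
♙ · ♙ ♙ ♙ ♙ ♙ ♙
♖ ♘ ♗ ♕ ♔ ♗ ♘ ♖


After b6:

♜ ♞ ♝ ♛ ♚ ♝ ♞ ♜
♟ · ♟ ♟ ♟ ♟ ♟ ♟
· ♟ · · · · · ·
· · · · · · · ·
· · · · · · · ·
· ♙ · · · · · ·
♙ · ♙ ♙ ♙ ♙ ♙ ♙
♖ ♘ ♗ ♕ ♔ ♗ ♘ ♖


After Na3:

♜ ♞ ♝ ♛ ♚ ♝ ♞ ♜
♟ · ♟ ♟ ♟ ♟ ♟ ♟
· ♟ · · · · · ·
· · · · · · · ·
· · · · · · · ·
♘ ♙ · · · · · ·
♙ · ♙ ♙ ♙ ♙ ♙ ♙
♖ · ♗ ♕ ♔ ♗ ♘ ♖


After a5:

♜ ♞ ♝ ♛ ♚ ♝ ♞ ♜
· · ♟ ♟ ♟ ♟ ♟ ♟
· ♟ · · · · · ·
♟ · · · · · · ·
· · · · · · · ·
♘ ♙ · · · · · ·
♙ · ♙ ♙ ♙ ♙ ♙ ♙
♖ · ♗ ♕ ♔ ♗ ♘ ♖



  a b c d e f g h
  ─────────────────
8│♜ ♞ ♝ ♛ ♚ ♝ ♞ ♜│8
7│· · ♟ ♟ ♟ ♟ ♟ ♟│7
6│· ♟ · · · · · ·│6
5│♟ · · · · · · ·│5
4│· · · · · · · ·│4
3│♘ ♙ · · · · · ·│3
2│♙ · ♙ ♙ ♙ ♙ ♙ ♙│2
1│♖ · ♗ ♕ ♔ ♗ ♘ ♖│1
  ─────────────────
  a b c d e f g h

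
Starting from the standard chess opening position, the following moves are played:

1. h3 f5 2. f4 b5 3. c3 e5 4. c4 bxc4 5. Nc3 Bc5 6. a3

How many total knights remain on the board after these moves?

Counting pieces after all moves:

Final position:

  a b c d e f g h
  ─────────────────
8│♜ ♞ ♝ ♛ ♚ · ♞ ♜│8
7│♟ · ♟ ♟ · · ♟ ♟│7
6│· · · · · · · ·│6
5│· · ♝ · ♟ ♟ · ·│5
4│· · ♟ · · ♙ · ·│4
3│♙ · ♘ · · · · ♙│3
2│· ♙ · ♙ ♙ · ♙ ·│2
1│♖ · ♗ ♕ ♔ ♗ ♘ ♖│1
  ─────────────────
  a b c d e f g h


4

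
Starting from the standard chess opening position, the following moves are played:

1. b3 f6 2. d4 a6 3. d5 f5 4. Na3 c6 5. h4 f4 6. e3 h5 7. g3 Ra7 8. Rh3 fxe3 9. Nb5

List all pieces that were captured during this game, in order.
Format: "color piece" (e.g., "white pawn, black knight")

Tracking captures:
  fxe3: captured white pawn

white pawn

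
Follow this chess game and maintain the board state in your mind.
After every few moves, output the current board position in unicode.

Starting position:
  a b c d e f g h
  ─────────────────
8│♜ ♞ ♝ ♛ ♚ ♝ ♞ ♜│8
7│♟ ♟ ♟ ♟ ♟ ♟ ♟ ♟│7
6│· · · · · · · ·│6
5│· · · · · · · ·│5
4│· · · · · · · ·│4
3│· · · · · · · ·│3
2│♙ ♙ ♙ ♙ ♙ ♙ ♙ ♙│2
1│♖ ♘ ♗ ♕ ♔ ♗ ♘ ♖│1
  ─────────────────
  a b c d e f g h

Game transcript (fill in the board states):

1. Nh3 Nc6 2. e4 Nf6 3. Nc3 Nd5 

  a b c d e f g h
  ─────────────────
8│♜ · ♝ ♛ ♚ ♝ · ♜│8
7│♟ ♟ ♟ ♟ ♟ ♟ ♟ ♟│7
6│· · ♞ · · · · ·│6
5│· · · ♞ · · · ·│5
4│· · · · ♙ · · ·│4
3│· · ♘ · · · · ♘│3
2│♙ ♙ ♙ ♙ · ♙ ♙ ♙│2
1│♖ · ♗ ♕ ♔ ♗ · ♖│1
  ─────────────────
  a b c d e f g h

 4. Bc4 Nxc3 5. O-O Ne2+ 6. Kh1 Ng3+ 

  a b c d e f g h
  ─────────────────
8│♜ · ♝ ♛ ♚ ♝ · ♜│8
7│♟ ♟ ♟ ♟ ♟ ♟ ♟ ♟│7
6│· · ♞ · · · · ·│6
5│· · · · · · · ·│5
4│· · ♗ · ♙ · · ·│4
3│· · · · · · ♞ ♘│3
2│♙ ♙ ♙ ♙ · ♙ ♙ ♙│2
1│♖ · ♗ ♕ · ♖ · ♔│1
  ─────────────────
  a b c d e f g h

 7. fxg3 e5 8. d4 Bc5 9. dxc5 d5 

  a b c d e f g h
  ─────────────────
8│♜ · ♝ ♛ ♚ · · ♜│8
7│♟ ♟ ♟ · · ♟ ♟ ♟│7
6│· · ♞ · · · · ·│6
5│· · ♙ ♟ ♟ · · ·│5
4│· · ♗ · ♙ · · ·│4
3│· · · · · · ♙ ♘│3
2│♙ ♙ ♙ · · · ♙ ♙│2
1│♖ · ♗ ♕ · ♖ · ♔│1
  ─────────────────
  a b c d e f g h

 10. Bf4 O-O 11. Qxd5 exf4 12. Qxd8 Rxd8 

  a b c d e f g h
  ─────────────────
8│♜ · ♝ ♜ · · ♚ ·│8
7│♟ ♟ ♟ · · ♟ ♟ ♟│7
6│· · ♞ · · · · ·│6
5│· · ♙ · · · · ·│5
4│· · ♗ · ♙ ♟ · ·│4
3│· · · · · · ♙ ♘│3
2│♙ ♙ ♙ · · · ♙ ♙│2
1│♖ · · · · ♖ · ♔│1
  ─────────────────
  a b c d e f g h

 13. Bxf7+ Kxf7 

  a b c d e f g h
  ─────────────────
8│♜ · ♝ ♜ · · · ·│8
7│♟ ♟ ♟ · · ♚ ♟ ♟│7
6│· · ♞ · · · · ·│6
5│· · ♙ · · · · ·│5
4│· · · · ♙ ♟ · ·│4
3│· · · · · · ♙ ♘│3
2│♙ ♙ ♙ · · · ♙ ♙│2
1│♖ · · · · ♖ · ♔│1
  ─────────────────
  a b c d e f g h


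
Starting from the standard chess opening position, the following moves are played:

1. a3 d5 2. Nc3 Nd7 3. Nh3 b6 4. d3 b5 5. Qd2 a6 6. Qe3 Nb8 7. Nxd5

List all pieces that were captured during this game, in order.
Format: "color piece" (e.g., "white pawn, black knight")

Tracking captures:
  Nxd5: captured black pawn

black pawn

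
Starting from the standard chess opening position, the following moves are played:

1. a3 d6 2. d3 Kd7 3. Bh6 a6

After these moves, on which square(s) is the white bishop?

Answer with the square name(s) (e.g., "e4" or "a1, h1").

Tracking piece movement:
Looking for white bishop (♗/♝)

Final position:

  a b c d e f g h
  ─────────────────
8│♜ ♞ ♝ ♛ · ♝ ♞ ♜│8
7│· ♟ ♟ ♚ ♟ ♟ ♟ ♟│7
6│♟ · · ♟ · · · ♗│6
5│· · · · · · · ·│5
4│· · · · · · · ·│4
3│♙ · · ♙ · · · ·│3
2│· ♙ ♙ · ♙ ♙ ♙ ♙│2
1│♖ ♘ · ♕ ♔ ♗ ♘ ♖│1
  ─────────────────
  a b c d e f g h


f1, h6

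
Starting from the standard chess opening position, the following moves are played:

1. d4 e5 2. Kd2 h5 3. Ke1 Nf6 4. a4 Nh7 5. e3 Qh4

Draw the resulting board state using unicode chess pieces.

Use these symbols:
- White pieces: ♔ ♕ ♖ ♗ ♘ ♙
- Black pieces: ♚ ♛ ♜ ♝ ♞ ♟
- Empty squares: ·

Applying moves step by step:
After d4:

♜ ♞ ♝ ♛ ♚ ♝ ♞ ♜
♟ ♟ ♟ ♟ ♟ ♟ ♟ ♟
· · · · · · · ·
· · · · · · · ·
· · · ♙ · · · ·
· · · · · · · ·
♙ ♙ ♙ · ♙ ♙ ♙ ♙
♖ ♘ ♗ ♕ ♔ ♗ ♘ ♖


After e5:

♜ ♞ ♝ ♛ ♚ ♝ ♞ ♜
♟ ♟ ♟ ♟ · ♟ ♟ ♟
· · · · · · · ·
· · · · ♟ · · ·
· · · ♙ · · · ·
· · · · · · · ·
♙ ♙ ♙ · ♙ ♙ ♙ ♙
♖ ♘ ♗ ♕ ♔ ♗ ♘ ♖


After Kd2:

♜ ♞ ♝ ♛ ♚ ♝ ♞ ♜
♟ ♟ ♟ ♟ · ♟ ♟ ♟
· · · · · · · ·
· · · · ♟ · · ·
· · · ♙ · · · ·
· · · · · · · ·
♙ ♙ ♙ ♔ ♙ ♙ ♙ ♙
♖ ♘ ♗ ♕ · ♗ ♘ ♖


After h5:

♜ ♞ ♝ ♛ ♚ ♝ ♞ ♜
♟ ♟ ♟ ♟ · ♟ ♟ ·
· · · · · · · ·
· · · · ♟ · · ♟
· · · ♙ · · · ·
· · · · · · · ·
♙ ♙ ♙ ♔ ♙ ♙ ♙ ♙
♖ ♘ ♗ ♕ · ♗ ♘ ♖


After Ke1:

♜ ♞ ♝ ♛ ♚ ♝ ♞ ♜
♟ ♟ ♟ ♟ · ♟ ♟ ·
· · · · · · · ·
· · · · ♟ · · ♟
· · · ♙ · · · ·
· · · · · · · ·
♙ ♙ ♙ · ♙ ♙ ♙ ♙
♖ ♘ ♗ ♕ ♔ ♗ ♘ ♖


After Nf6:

♜ ♞ ♝ ♛ ♚ ♝ · ♜
♟ ♟ ♟ ♟ · ♟ ♟ ·
· · · · · ♞ · ·
· · · · ♟ · · ♟
· · · ♙ · · · ·
· · · · · · · ·
♙ ♙ ♙ · ♙ ♙ ♙ ♙
♖ ♘ ♗ ♕ ♔ ♗ ♘ ♖


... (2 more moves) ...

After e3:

♜ ♞ ♝ ♛ ♚ ♝ · ♜
♟ ♟ ♟ ♟ · ♟ ♟ ♞
· · · · · · · ·
· · · · ♟ · · ♟
♙ · · ♙ · · · ·
· · · · ♙ · · ·
· ♙ ♙ · · ♙ ♙ ♙
♖ ♘ ♗ ♕ ♔ ♗ ♘ ♖


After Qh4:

♜ ♞ ♝ · ♚ ♝ · ♜
♟ ♟ ♟ ♟ · ♟ ♟ ♞
· · · · · · · ·
· · · · ♟ · · ♟
♙ · · ♙ · · · ♛
· · · · ♙ · · ·
· ♙ ♙ · · ♙ ♙ ♙
♖ ♘ ♗ ♕ ♔ ♗ ♘ ♖



  a b c d e f g h
  ─────────────────
8│♜ ♞ ♝ · ♚ ♝ · ♜│8
7│♟ ♟ ♟ ♟ · ♟ ♟ ♞│7
6│· · · · · · · ·│6
5│· · · · ♟ · · ♟│5
4│♙ · · ♙ · · · ♛│4
3│· · · · ♙ · · ·│3
2│· ♙ ♙ · · ♙ ♙ ♙│2
1│♖ ♘ ♗ ♕ ♔ ♗ ♘ ♖│1
  ─────────────────
  a b c d e f g h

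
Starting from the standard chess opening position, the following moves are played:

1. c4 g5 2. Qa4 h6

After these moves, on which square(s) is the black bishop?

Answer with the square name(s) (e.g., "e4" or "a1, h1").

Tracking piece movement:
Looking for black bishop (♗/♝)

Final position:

  a b c d e f g h
  ─────────────────
8│♜ ♞ ♝ ♛ ♚ ♝ ♞ ♜│8
7│♟ ♟ ♟ ♟ ♟ ♟ · ·│7
6│· · · · · · · ♟│6
5│· · · · · · ♟ ·│5
4│♕ · ♙ · · · · ·│4
3│· · · · · · · ·│3
2│♙ ♙ · ♙ ♙ ♙ ♙ ♙│2
1│♖ ♘ ♗ · ♔ ♗ ♘ ♖│1
  ─────────────────
  a b c d e f g h


c8, f8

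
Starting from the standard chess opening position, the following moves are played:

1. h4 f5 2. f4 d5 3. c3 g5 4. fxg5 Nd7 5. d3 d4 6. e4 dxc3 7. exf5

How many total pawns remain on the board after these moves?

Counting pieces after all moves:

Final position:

  a b c d e f g h
  ─────────────────
8│♜ · ♝ ♛ ♚ ♝ ♞ ♜│8
7│♟ ♟ ♟ ♞ ♟ · · ♟│7
6│· · · · · · · ·│6
5│· · · · · ♙ ♙ ·│5
4│· · · · · · · ♙│4
3│· · ♟ ♙ · · · ·│3
2│♙ ♙ · · · · ♙ ·│2
1│♖ ♘ ♗ ♕ ♔ ♗ ♘ ♖│1
  ─────────────────
  a b c d e f g h


13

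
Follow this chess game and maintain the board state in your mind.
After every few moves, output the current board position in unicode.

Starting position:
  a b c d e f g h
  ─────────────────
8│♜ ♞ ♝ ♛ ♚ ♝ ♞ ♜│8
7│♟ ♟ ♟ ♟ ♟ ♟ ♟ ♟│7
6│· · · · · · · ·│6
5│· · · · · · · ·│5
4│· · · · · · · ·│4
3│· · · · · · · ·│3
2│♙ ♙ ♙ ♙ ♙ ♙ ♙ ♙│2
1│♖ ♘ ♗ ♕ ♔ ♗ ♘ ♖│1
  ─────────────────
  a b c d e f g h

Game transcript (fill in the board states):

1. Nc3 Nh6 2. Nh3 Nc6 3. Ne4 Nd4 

  a b c d e f g h
  ─────────────────
8│♜ · ♝ ♛ ♚ ♝ · ♜│8
7│♟ ♟ ♟ ♟ ♟ ♟ ♟ ♟│7
6│· · · · · · · ♞│6
5│· · · · · · · ·│5
4│· · · ♞ ♘ · · ·│4
3│· · · · · · · ♘│3
2│♙ ♙ ♙ ♙ ♙ ♙ ♙ ♙│2
1│♖ · ♗ ♕ ♔ ♗ · ♖│1
  ─────────────────
  a b c d e f g h

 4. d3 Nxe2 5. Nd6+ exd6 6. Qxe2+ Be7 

  a b c d e f g h
  ─────────────────
8│♜ · ♝ ♛ ♚ · · ♜│8
7│♟ ♟ ♟ ♟ ♝ ♟ ♟ ♟│7
6│· · · ♟ · · · ♞│6
5│· · · · · · · ·│5
4│· · · · · · · ·│4
3│· · · ♙ · · · ♘│3
2│♙ ♙ ♙ · ♕ ♙ ♙ ♙│2
1│♖ · ♗ · ♔ ♗ · ♖│1
  ─────────────────
  a b c d e f g h

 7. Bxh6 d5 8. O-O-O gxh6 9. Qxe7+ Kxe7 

  a b c d e f g h
  ─────────────────
8│♜ · ♝ ♛ · · · ♜│8
7│♟ ♟ ♟ ♟ ♚ ♟ · ♟│7
6│· · · · · · · ♟│6
5│· · · ♟ · · · ·│5
4│· · · · · · · ·│4
3│· · · ♙ · · · ♘│3
2│♙ ♙ ♙ · · ♙ ♙ ♙│2
1│· · ♔ ♖ · ♗ · ♖│1
  ─────────────────
  a b c d e f g h

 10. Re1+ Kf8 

  a b c d e f g h
  ─────────────────
8│♜ · ♝ ♛ · ♚ · ♜│8
7│♟ ♟ ♟ ♟ · ♟ · ♟│7
6│· · · · · · · ♟│6
5│· · · ♟ · · · ·│5
4│· · · · · · · ·│4
3│· · · ♙ · · · ♘│3
2│♙ ♙ ♙ · · ♙ ♙ ♙│2
1│· · ♔ · ♖ ♗ · ♖│1
  ─────────────────
  a b c d e f g h


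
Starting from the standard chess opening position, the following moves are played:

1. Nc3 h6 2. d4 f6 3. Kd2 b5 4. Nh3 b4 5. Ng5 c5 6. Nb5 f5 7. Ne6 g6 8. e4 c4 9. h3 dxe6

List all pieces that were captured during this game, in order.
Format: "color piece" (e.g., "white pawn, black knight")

Tracking captures:
  dxe6: captured white knight

white knight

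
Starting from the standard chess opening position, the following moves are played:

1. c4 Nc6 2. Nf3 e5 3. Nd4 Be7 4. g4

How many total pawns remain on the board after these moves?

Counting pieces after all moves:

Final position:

  a b c d e f g h
  ─────────────────
8│♜ · ♝ ♛ ♚ · ♞ ♜│8
7│♟ ♟ ♟ ♟ ♝ ♟ ♟ ♟│7
6│· · ♞ · · · · ·│6
5│· · · · ♟ · · ·│5
4│· · ♙ ♘ · · ♙ ·│4
3│· · · · · · · ·│3
2│♙ ♙ · ♙ ♙ ♙ · ♙│2
1│♖ ♘ ♗ ♕ ♔ ♗ · ♖│1
  ─────────────────
  a b c d e f g h


16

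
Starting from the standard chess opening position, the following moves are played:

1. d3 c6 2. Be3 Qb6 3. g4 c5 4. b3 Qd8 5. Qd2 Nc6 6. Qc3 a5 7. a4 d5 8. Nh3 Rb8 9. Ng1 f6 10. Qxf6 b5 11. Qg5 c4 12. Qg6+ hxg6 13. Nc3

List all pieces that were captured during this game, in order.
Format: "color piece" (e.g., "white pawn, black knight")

Tracking captures:
  Qxf6: captured black pawn
  hxg6: captured white queen

black pawn, white queen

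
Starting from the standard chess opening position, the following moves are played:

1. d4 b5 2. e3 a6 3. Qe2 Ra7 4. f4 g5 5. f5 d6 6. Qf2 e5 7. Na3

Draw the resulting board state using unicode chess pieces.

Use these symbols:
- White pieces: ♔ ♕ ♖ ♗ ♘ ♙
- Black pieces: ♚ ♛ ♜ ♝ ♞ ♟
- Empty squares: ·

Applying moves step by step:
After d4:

♜ ♞ ♝ ♛ ♚ ♝ ♞ ♜
♟ ♟ ♟ ♟ ♟ ♟ ♟ ♟
· · · · · · · ·
· · · · · · · ·
· · · ♙ · · · ·
· · · · · · · ·
♙ ♙ ♙ · ♙ ♙ ♙ ♙
♖ ♘ ♗ ♕ ♔ ♗ ♘ ♖


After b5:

♜ ♞ ♝ ♛ ♚ ♝ ♞ ♜
♟ · ♟ ♟ ♟ ♟ ♟ ♟
· · · · · · · ·
· ♟ · · · · · ·
· · · ♙ · · · ·
· · · · · · · ·
♙ ♙ ♙ · ♙ ♙ ♙ ♙
♖ ♘ ♗ ♕ ♔ ♗ ♘ ♖


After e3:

♜ ♞ ♝ ♛ ♚ ♝ ♞ ♜
♟ · ♟ ♟ ♟ ♟ ♟ ♟
· · · · · · · ·
· ♟ · · · · · ·
· · · ♙ · · · ·
· · · · ♙ · · ·
♙ ♙ ♙ · · ♙ ♙ ♙
♖ ♘ ♗ ♕ ♔ ♗ ♘ ♖


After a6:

♜ ♞ ♝ ♛ ♚ ♝ ♞ ♜
· · ♟ ♟ ♟ ♟ ♟ ♟
♟ · · · · · · ·
· ♟ · · · · · ·
· · · ♙ · · · ·
· · · · ♙ · · ·
♙ ♙ ♙ · · ♙ ♙ ♙
♖ ♘ ♗ ♕ ♔ ♗ ♘ ♖


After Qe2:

♜ ♞ ♝ ♛ ♚ ♝ ♞ ♜
· · ♟ ♟ ♟ ♟ ♟ ♟
♟ · · · · · · ·
· ♟ · · · · · ·
· · · ♙ · · · ·
· · · · ♙ · · ·
♙ ♙ ♙ · ♕ ♙ ♙ ♙
♖ ♘ ♗ · ♔ ♗ ♘ ♖


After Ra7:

· ♞ ♝ ♛ ♚ ♝ ♞ ♜
♜ · ♟ ♟ ♟ ♟ ♟ ♟
♟ · · · · · · ·
· ♟ · · · · · ·
· · · ♙ · · · ·
· · · · ♙ · · ·
♙ ♙ ♙ · ♕ ♙ ♙ ♙
♖ ♘ ♗ · ♔ ♗ ♘ ♖


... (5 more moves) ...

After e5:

· ♞ ♝ ♛ ♚ ♝ ♞ ♜
♜ · ♟ · · ♟ · ♟
♟ · · ♟ · · · ·
· ♟ · · ♟ ♙ ♟ ·
· · · ♙ · · · ·
· · · · ♙ · · ·
♙ ♙ ♙ · · ♕ ♙ ♙
♖ ♘ ♗ · ♔ ♗ ♘ ♖


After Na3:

· ♞ ♝ ♛ ♚ ♝ ♞ ♜
♜ · ♟ · · ♟ · ♟
♟ · · ♟ · · · ·
· ♟ · · ♟ ♙ ♟ ·
· · · ♙ · · · ·
♘ · · · ♙ · · ·
♙ ♙ ♙ · · ♕ ♙ ♙
♖ · ♗ · ♔ ♗ ♘ ♖



  a b c d e f g h
  ─────────────────
8│· ♞ ♝ ♛ ♚ ♝ ♞ ♜│8
7│♜ · ♟ · · ♟ · ♟│7
6│♟ · · ♟ · · · ·│6
5│· ♟ · · ♟ ♙ ♟ ·│5
4│· · · ♙ · · · ·│4
3│♘ · · · ♙ · · ·│3
2│♙ ♙ ♙ · · ♕ ♙ ♙│2
1│♖ · ♗ · ♔ ♗ ♘ ♖│1
  ─────────────────
  a b c d e f g h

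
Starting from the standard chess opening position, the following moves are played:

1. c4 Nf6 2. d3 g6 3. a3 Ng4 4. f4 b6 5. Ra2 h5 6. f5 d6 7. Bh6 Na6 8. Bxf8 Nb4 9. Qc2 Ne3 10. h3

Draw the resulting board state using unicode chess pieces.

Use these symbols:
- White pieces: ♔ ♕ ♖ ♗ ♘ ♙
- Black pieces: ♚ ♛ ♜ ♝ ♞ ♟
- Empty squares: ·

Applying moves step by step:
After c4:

♜ ♞ ♝ ♛ ♚ ♝ ♞ ♜
♟ ♟ ♟ ♟ ♟ ♟ ♟ ♟
· · · · · · · ·
· · · · · · · ·
· · ♙ · · · · ·
· · · · · · · ·
♙ ♙ · ♙ ♙ ♙ ♙ ♙
♖ ♘ ♗ ♕ ♔ ♗ ♘ ♖


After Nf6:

♜ ♞ ♝ ♛ ♚ ♝ · ♜
♟ ♟ ♟ ♟ ♟ ♟ ♟ ♟
· · · · · ♞ · ·
· · · · · · · ·
· · ♙ · · · · ·
· · · · · · · ·
♙ ♙ · ♙ ♙ ♙ ♙ ♙
♖ ♘ ♗ ♕ ♔ ♗ ♘ ♖


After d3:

♜ ♞ ♝ ♛ ♚ ♝ · ♜
♟ ♟ ♟ ♟ ♟ ♟ ♟ ♟
· · · · · ♞ · ·
· · · · · · · ·
· · ♙ · · · · ·
· · · ♙ · · · ·
♙ ♙ · · ♙ ♙ ♙ ♙
♖ ♘ ♗ ♕ ♔ ♗ ♘ ♖


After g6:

♜ ♞ ♝ ♛ ♚ ♝ · ♜
♟ ♟ ♟ ♟ ♟ ♟ · ♟
· · · · · ♞ ♟ ·
· · · · · · · ·
· · ♙ · · · · ·
· · · ♙ · · · ·
♙ ♙ · · ♙ ♙ ♙ ♙
♖ ♘ ♗ ♕ ♔ ♗ ♘ ♖


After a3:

♜ ♞ ♝ ♛ ♚ ♝ · ♜
♟ ♟ ♟ ♟ ♟ ♟ · ♟
· · · · · ♞ ♟ ·
· · · · · · · ·
· · ♙ · · · · ·
♙ · · ♙ · · · ·
· ♙ · · ♙ ♙ ♙ ♙
♖ ♘ ♗ ♕ ♔ ♗ ♘ ♖


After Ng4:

♜ ♞ ♝ ♛ ♚ ♝ · ♜
♟ ♟ ♟ ♟ ♟ ♟ · ♟
· · · · · · ♟ ·
· · · · · · · ·
· · ♙ · · · ♞ ·
♙ · · ♙ · · · ·
· ♙ · · ♙ ♙ ♙ ♙
♖ ♘ ♗ ♕ ♔ ♗ ♘ ♖


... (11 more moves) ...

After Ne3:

♜ · ♝ ♛ ♚ ♗ · ♜
♟ · ♟ · ♟ ♟ · ·
· ♟ · ♟ · · ♟ ·
· · · · · ♙ · ♟
· ♞ ♙ · · · · ·
♙ · · ♙ ♞ · · ·
♖ ♙ ♕ · ♙ · ♙ ♙
· ♘ · · ♔ ♗ ♘ ♖


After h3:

♜ · ♝ ♛ ♚ ♗ · ♜
♟ · ♟ · ♟ ♟ · ·
· ♟ · ♟ · · ♟ ·
· · · · · ♙ · ♟
· ♞ ♙ · · · · ·
♙ · · ♙ ♞ · · ♙
♖ ♙ ♕ · ♙ · ♙ ·
· ♘ · · ♔ ♗ ♘ ♖



  a b c d e f g h
  ─────────────────
8│♜ · ♝ ♛ ♚ ♗ · ♜│8
7│♟ · ♟ · ♟ ♟ · ·│7
6│· ♟ · ♟ · · ♟ ·│6
5│· · · · · ♙ · ♟│5
4│· ♞ ♙ · · · · ·│4
3│♙ · · ♙ ♞ · · ♙│3
2│♖ ♙ ♕ · ♙ · ♙ ·│2
1│· ♘ · · ♔ ♗ ♘ ♖│1
  ─────────────────
  a b c d e f g h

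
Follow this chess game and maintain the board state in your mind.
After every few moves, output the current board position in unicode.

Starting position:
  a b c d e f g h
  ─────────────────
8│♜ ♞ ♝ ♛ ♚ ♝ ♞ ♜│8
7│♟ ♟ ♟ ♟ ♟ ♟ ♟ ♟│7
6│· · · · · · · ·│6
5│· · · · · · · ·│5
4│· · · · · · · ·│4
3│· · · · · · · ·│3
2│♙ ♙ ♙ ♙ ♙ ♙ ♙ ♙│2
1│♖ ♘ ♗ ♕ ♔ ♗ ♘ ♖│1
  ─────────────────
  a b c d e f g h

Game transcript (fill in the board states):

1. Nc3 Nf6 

  a b c d e f g h
  ─────────────────
8│♜ ♞ ♝ ♛ ♚ ♝ · ♜│8
7│♟ ♟ ♟ ♟ ♟ ♟ ♟ ♟│7
6│· · · · · ♞ · ·│6
5│· · · · · · · ·│5
4│· · · · · · · ·│4
3│· · ♘ · · · · ·│3
2│♙ ♙ ♙ ♙ ♙ ♙ ♙ ♙│2
1│♖ · ♗ ♕ ♔ ♗ ♘ ♖│1
  ─────────────────
  a b c d e f g h

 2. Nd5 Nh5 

  a b c d e f g h
  ─────────────────
8│♜ ♞ ♝ ♛ ♚ ♝ · ♜│8
7│♟ ♟ ♟ ♟ ♟ ♟ ♟ ♟│7
6│· · · · · · · ·│6
5│· · · ♘ · · · ♞│5
4│· · · · · · · ·│4
3│· · · · · · · ·│3
2│♙ ♙ ♙ ♙ ♙ ♙ ♙ ♙│2
1│♖ · ♗ ♕ ♔ ♗ ♘ ♖│1
  ─────────────────
  a b c d e f g h

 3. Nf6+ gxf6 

  a b c d e f g h
  ─────────────────
8│♜ ♞ ♝ ♛ ♚ ♝ · ♜│8
7│♟ ♟ ♟ ♟ ♟ ♟ · ♟│7
6│· · · · · ♟ · ·│6
5│· · · · · · · ♞│5
4│· · · · · · · ·│4
3│· · · · · · · ·│3
2│♙ ♙ ♙ ♙ ♙ ♙ ♙ ♙│2
1│♖ · ♗ ♕ ♔ ♗ ♘ ♖│1
  ─────────────────
  a b c d e f g h

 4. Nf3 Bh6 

  a b c d e f g h
  ─────────────────
8│♜ ♞ ♝ ♛ ♚ · · ♜│8
7│♟ ♟ ♟ ♟ ♟ ♟ · ♟│7
6│· · · · · ♟ · ♝│6
5│· · · · · · · ♞│5
4│· · · · · · · ·│4
3│· · · · · ♘ · ·│3
2│♙ ♙ ♙ ♙ ♙ ♙ ♙ ♙│2
1│♖ · ♗ ♕ ♔ ♗ · ♖│1
  ─────────────────
  a b c d e f g h



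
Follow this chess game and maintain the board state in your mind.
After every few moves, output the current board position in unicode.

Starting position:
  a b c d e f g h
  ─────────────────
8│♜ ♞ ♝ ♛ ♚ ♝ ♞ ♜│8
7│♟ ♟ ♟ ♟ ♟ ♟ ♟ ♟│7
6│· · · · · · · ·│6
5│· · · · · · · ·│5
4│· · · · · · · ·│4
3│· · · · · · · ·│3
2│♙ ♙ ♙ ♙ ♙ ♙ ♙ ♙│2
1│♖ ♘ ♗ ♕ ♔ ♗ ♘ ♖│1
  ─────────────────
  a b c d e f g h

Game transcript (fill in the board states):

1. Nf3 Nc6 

  a b c d e f g h
  ─────────────────
8│♜ · ♝ ♛ ♚ ♝ ♞ ♜│8
7│♟ ♟ ♟ ♟ ♟ ♟ ♟ ♟│7
6│· · ♞ · · · · ·│6
5│· · · · · · · ·│5
4│· · · · · · · ·│4
3│· · · · · ♘ · ·│3
2│♙ ♙ ♙ ♙ ♙ ♙ ♙ ♙│2
1│♖ ♘ ♗ ♕ ♔ ♗ · ♖│1
  ─────────────────
  a b c d e f g h

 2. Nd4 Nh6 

  a b c d e f g h
  ─────────────────
8│♜ · ♝ ♛ ♚ ♝ · ♜│8
7│♟ ♟ ♟ ♟ ♟ ♟ ♟ ♟│7
6│· · ♞ · · · · ♞│6
5│· · · · · · · ·│5
4│· · · ♘ · · · ·│4
3│· · · · · · · ·│3
2│♙ ♙ ♙ ♙ ♙ ♙ ♙ ♙│2
1│♖ ♘ ♗ ♕ ♔ ♗ · ♖│1
  ─────────────────
  a b c d e f g h

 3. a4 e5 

  a b c d e f g h
  ─────────────────
8│♜ · ♝ ♛ ♚ ♝ · ♜│8
7│♟ ♟ ♟ ♟ · ♟ ♟ ♟│7
6│· · ♞ · · · · ♞│6
5│· · · · ♟ · · ·│5
4│♙ · · ♘ · · · ·│4
3│· · · · · · · ·│3
2│· ♙ ♙ ♙ ♙ ♙ ♙ ♙│2
1│♖ ♘ ♗ ♕ ♔ ♗ · ♖│1
  ─────────────────
  a b c d e f g h

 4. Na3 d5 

  a b c d e f g h
  ─────────────────
8│♜ · ♝ ♛ ♚ ♝ · ♜│8
7│♟ ♟ ♟ · · ♟ ♟ ♟│7
6│· · ♞ · · · · ♞│6
5│· · · ♟ ♟ · · ·│5
4│♙ · · ♘ · · · ·│4
3│♘ · · · · · · ·│3
2│· ♙ ♙ ♙ ♙ ♙ ♙ ♙│2
1│♖ · ♗ ♕ ♔ ♗ · ♖│1
  ─────────────────
  a b c d e f g h



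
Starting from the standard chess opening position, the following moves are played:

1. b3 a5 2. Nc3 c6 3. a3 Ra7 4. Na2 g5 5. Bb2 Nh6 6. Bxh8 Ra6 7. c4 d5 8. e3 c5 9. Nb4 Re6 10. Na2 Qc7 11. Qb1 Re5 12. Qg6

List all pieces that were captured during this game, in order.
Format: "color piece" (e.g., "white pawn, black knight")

Tracking captures:
  Bxh8: captured black rook

black rook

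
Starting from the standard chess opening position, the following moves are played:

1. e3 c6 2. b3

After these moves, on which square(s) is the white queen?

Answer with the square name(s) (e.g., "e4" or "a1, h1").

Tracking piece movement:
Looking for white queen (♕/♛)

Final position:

  a b c d e f g h
  ─────────────────
8│♜ ♞ ♝ ♛ ♚ ♝ ♞ ♜│8
7│♟ ♟ · ♟ ♟ ♟ ♟ ♟│7
6│· · ♟ · · · · ·│6
5│· · · · · · · ·│5
4│· · · · · · · ·│4
3│· ♙ · · ♙ · · ·│3
2│♙ · ♙ ♙ · ♙ ♙ ♙│2
1│♖ ♘ ♗ ♕ ♔ ♗ ♘ ♖│1
  ─────────────────
  a b c d e f g h


d1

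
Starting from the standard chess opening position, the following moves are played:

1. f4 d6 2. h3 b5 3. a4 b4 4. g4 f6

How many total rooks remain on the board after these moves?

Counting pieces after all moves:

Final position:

  a b c d e f g h
  ─────────────────
8│♜ ♞ ♝ ♛ ♚ ♝ ♞ ♜│8
7│♟ · ♟ · ♟ · ♟ ♟│7
6│· · · ♟ · ♟ · ·│6
5│· · · · · · · ·│5
4│♙ ♟ · · · ♙ ♙ ·│4
3│· · · · · · · ♙│3
2│· ♙ ♙ ♙ ♙ · · ·│2
1│♖ ♘ ♗ ♕ ♔ ♗ ♘ ♖│1
  ─────────────────
  a b c d e f g h


4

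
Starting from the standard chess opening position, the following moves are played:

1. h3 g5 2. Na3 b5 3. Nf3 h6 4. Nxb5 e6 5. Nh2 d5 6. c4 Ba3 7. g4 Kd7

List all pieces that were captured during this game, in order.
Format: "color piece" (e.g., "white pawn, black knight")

Tracking captures:
  Nxb5: captured black pawn

black pawn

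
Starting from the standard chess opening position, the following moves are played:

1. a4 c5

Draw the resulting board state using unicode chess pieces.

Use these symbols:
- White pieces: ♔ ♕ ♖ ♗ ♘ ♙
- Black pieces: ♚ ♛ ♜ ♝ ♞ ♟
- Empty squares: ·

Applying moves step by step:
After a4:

♜ ♞ ♝ ♛ ♚ ♝ ♞ ♜
♟ ♟ ♟ ♟ ♟ ♟ ♟ ♟
· · · · · · · ·
· · · · · · · ·
♙ · · · · · · ·
· · · · · · · ·
· ♙ ♙ ♙ ♙ ♙ ♙ ♙
♖ ♘ ♗ ♕ ♔ ♗ ♘ ♖


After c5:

♜ ♞ ♝ ♛ ♚ ♝ ♞ ♜
♟ ♟ · ♟ ♟ ♟ ♟ ♟
· · · · · · · ·
· · ♟ · · · · ·
♙ · · · · · · ·
· · · · · · · ·
· ♙ ♙ ♙ ♙ ♙ ♙ ♙
♖ ♘ ♗ ♕ ♔ ♗ ♘ ♖



  a b c d e f g h
  ─────────────────
8│♜ ♞ ♝ ♛ ♚ ♝ ♞ ♜│8
7│♟ ♟ · ♟ ♟ ♟ ♟ ♟│7
6│· · · · · · · ·│6
5│· · ♟ · · · · ·│5
4│♙ · · · · · · ·│4
3│· · · · · · · ·│3
2│· ♙ ♙ ♙ ♙ ♙ ♙ ♙│2
1│♖ ♘ ♗ ♕ ♔ ♗ ♘ ♖│1
  ─────────────────
  a b c d e f g h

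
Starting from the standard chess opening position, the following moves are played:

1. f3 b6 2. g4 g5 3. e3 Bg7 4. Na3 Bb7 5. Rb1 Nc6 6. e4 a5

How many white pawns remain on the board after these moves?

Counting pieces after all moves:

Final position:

  a b c d e f g h
  ─────────────────
8│♜ · · ♛ ♚ · ♞ ♜│8
7│· ♝ ♟ ♟ ♟ ♟ ♝ ♟│7
6│· ♟ ♞ · · · · ·│6
5│♟ · · · · · ♟ ·│5
4│· · · · ♙ · ♙ ·│4
3│♘ · · · · ♙ · ·│3
2│♙ ♙ ♙ ♙ · · · ♙│2
1│· ♖ ♗ ♕ ♔ ♗ ♘ ♖│1
  ─────────────────
  a b c d e f g h


8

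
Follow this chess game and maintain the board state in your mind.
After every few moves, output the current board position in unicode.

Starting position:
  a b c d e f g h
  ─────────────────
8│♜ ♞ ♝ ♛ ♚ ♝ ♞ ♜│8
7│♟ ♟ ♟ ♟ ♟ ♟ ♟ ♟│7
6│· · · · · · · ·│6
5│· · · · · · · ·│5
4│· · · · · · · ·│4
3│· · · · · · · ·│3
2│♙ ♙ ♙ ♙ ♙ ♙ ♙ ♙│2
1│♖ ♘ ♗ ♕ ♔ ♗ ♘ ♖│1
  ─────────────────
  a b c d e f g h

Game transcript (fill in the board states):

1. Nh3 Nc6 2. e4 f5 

  a b c d e f g h
  ─────────────────
8│♜ · ♝ ♛ ♚ ♝ ♞ ♜│8
7│♟ ♟ ♟ ♟ ♟ · ♟ ♟│7
6│· · ♞ · · · · ·│6
5│· · · · · ♟ · ·│5
4│· · · · ♙ · · ·│4
3│· · · · · · · ♘│3
2│♙ ♙ ♙ ♙ · ♙ ♙ ♙│2
1│♖ ♘ ♗ ♕ ♔ ♗ · ♖│1
  ─────────────────
  a b c d e f g h

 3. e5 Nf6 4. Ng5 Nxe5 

  a b c d e f g h
  ─────────────────
8│♜ · ♝ ♛ ♚ ♝ · ♜│8
7│♟ ♟ ♟ ♟ ♟ · ♟ ♟│7
6│· · · · · ♞ · ·│6
5│· · · · ♞ ♟ ♘ ·│5
4│· · · · · · · ·│4
3│· · · · · · · ·│3
2│♙ ♙ ♙ ♙ · ♙ ♙ ♙│2
1│♖ ♘ ♗ ♕ ♔ ♗ · ♖│1
  ─────────────────
  a b c d e f g h

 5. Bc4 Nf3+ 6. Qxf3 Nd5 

  a b c d e f g h
  ─────────────────
8│♜ · ♝ ♛ ♚ ♝ · ♜│8
7│♟ ♟ ♟ ♟ ♟ · ♟ ♟│7
6│· · · · · · · ·│6
5│· · · ♞ · ♟ ♘ ·│5
4│· · ♗ · · · · ·│4
3│· · · · · ♕ · ·│3
2│♙ ♙ ♙ ♙ · ♙ ♙ ♙│2
1│♖ ♘ ♗ · ♔ · · ♖│1
  ─────────────────
  a b c d e f g h

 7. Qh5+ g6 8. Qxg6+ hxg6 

  a b c d e f g h
  ─────────────────
8│♜ · ♝ ♛ ♚ ♝ · ♜│8
7│♟ ♟ ♟ ♟ ♟ · · ·│7
6│· · · · · · ♟ ·│6
5│· · · ♞ · ♟ ♘ ·│5
4│· · ♗ · · · · ·│4
3│· · · · · · · ·│3
2│♙ ♙ ♙ ♙ · ♙ ♙ ♙│2
1│♖ ♘ ♗ · ♔ · · ♖│1
  ─────────────────
  a b c d e f g h

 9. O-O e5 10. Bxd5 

  a b c d e f g h
  ─────────────────
8│♜ · ♝ ♛ ♚ ♝ · ♜│8
7│♟ ♟ ♟ ♟ · · · ·│7
6│· · · · · · ♟ ·│6
5│· · · ♗ ♟ ♟ ♘ ·│5
4│· · · · · · · ·│4
3│· · · · · · · ·│3
2│♙ ♙ ♙ ♙ · ♙ ♙ ♙│2
1│♖ ♘ ♗ · · ♖ ♔ ·│1
  ─────────────────
  a b c d e f g h
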